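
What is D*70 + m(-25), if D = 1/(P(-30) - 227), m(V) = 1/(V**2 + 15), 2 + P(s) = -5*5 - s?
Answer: -199/640 ≈ -0.31094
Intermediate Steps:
P(s) = -27 - s (P(s) = -2 + (-5*5 - s) = -2 + (-25 - s) = -27 - s)
m(V) = 1/(15 + V**2)
D = -1/224 (D = 1/((-27 - 1*(-30)) - 227) = 1/((-27 + 30) - 227) = 1/(3 - 227) = 1/(-224) = -1/224 ≈ -0.0044643)
D*70 + m(-25) = -1/224*70 + 1/(15 + (-25)**2) = -5/16 + 1/(15 + 625) = -5/16 + 1/640 = -199/640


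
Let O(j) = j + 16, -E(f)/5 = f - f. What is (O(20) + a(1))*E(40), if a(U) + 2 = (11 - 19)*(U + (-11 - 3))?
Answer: 0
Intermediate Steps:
E(f) = 0 (E(f) = -5*(f - f) = -5*0 = 0)
a(U) = 110 - 8*U (a(U) = -2 + (11 - 19)*(U + (-11 - 3)) = -2 - 8*(U - 14) = -2 - 8*(-14 + U) = -2 + (112 - 8*U) = 110 - 8*U)
O(j) = 16 + j
(O(20) + a(1))*E(40) = ((16 + 20) + (110 - 8*1))*0 = (36 + (110 - 8))*0 = (36 + 102)*0 = 138*0 = 0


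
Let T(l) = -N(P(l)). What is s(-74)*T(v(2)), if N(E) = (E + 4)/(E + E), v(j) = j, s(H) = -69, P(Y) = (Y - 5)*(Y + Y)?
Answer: 23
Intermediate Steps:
P(Y) = 2*Y*(-5 + Y) (P(Y) = (-5 + Y)*(2*Y) = 2*Y*(-5 + Y))
N(E) = (4 + E)/(2*E) (N(E) = (4 + E)/((2*E)) = (4 + E)*(1/(2*E)) = (4 + E)/(2*E))
T(l) = -(4 + 2*l*(-5 + l))/(4*l*(-5 + l)) (T(l) = -(4 + 2*l*(-5 + l))/(2*(2*l*(-5 + l))) = -1/(2*l*(-5 + l))*(4 + 2*l*(-5 + l))/2 = -(4 + 2*l*(-5 + l))/(4*l*(-5 + l)))
s(-74)*T(v(2)) = -69*(-2 - 1*2*(-5 + 2))/(2*2*(-5 + 2)) = -69*(-2 - 1*2*(-3))/(2*2*(-3)) = -69*(-1)*(-2 + 6)/(2*2*3) = -69*(-1)*4/(2*2*3) = -69*(-⅓) = 23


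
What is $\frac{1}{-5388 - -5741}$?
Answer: $\frac{1}{353} \approx 0.0028329$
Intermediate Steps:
$\frac{1}{-5388 - -5741} = \frac{1}{-5388 + 5741} = \frac{1}{353}$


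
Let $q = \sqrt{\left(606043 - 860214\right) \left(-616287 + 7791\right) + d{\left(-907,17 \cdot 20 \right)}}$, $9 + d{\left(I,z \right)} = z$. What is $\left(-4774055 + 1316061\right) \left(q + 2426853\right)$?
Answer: $-8392043112882 - 3457994 \sqrt{154662037147} \approx -9.752 \cdot 10^{12}$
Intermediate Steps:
$d{\left(I,z \right)} = -9 + z$
$q = \sqrt{154662037147}$ ($q = \sqrt{\left(606043 - 860214\right) \left(-616287 + 7791\right) + \left(-9 + 17 \cdot 20\right)} = \sqrt{\left(-254171\right) \left(-608496\right) + \left(-9 + 340\right)} = \sqrt{154662036816 + 331} = \sqrt{154662037147} \approx 3.9327 \cdot 10^{5}$)
$\left(-4774055 + 1316061\right) \left(q + 2426853\right) = \left(-4774055 + 1316061\right) \left(\sqrt{154662037147} + 2426853\right) = - 3457994 \left(2426853 + \sqrt{154662037147}\right) = -8392043112882 - 3457994 \sqrt{154662037147}$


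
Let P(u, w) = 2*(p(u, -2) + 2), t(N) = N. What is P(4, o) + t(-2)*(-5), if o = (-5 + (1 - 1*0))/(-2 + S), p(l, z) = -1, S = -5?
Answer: 12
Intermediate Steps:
o = 4/7 (o = (-5 + (1 - 1*0))/(-2 - 5) = (-5 + (1 + 0))/(-7) = (-5 + 1)*(-⅐) = -4*(-⅐) = 4/7 ≈ 0.57143)
P(u, w) = 2 (P(u, w) = 2*(-1 + 2) = 2*1 = 2)
P(4, o) + t(-2)*(-5) = 2 - 2*(-5) = 2 + 10 = 12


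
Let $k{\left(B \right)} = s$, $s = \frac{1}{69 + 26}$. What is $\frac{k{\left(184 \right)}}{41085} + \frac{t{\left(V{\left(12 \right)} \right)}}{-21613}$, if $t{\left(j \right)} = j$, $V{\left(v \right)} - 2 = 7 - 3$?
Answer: $- \frac{23396837}{84357159975} \approx -0.00027735$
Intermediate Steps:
$V{\left(v \right)} = 6$ ($V{\left(v \right)} = 2 + \left(7 - 3\right) = 2 + 4 = 6$)
$s = \frac{1}{95} \approx 0.010526$
$k{\left(B \right)} = \frac{1}{95}$
$\frac{k{\left(184 \right)}}{41085} + \frac{t{\left(V{\left(12 \right)} \right)}}{-21613} = \frac{1}{95 \cdot 41085} + \frac{6}{-21613} = \frac{1}{95} \cdot \frac{1}{41085} + 6 \left(- \frac{1}{21613}\right) = \frac{1}{3903075} - \frac{6}{21613} = - \frac{23396837}{84357159975}$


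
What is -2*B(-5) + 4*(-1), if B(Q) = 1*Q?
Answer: 6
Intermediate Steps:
B(Q) = Q
-2*B(-5) + 4*(-1) = -2*(-5) + 4*(-1) = 10 - 4 = 6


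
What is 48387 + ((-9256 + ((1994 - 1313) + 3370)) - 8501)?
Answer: 34681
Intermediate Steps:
48387 + ((-9256 + ((1994 - 1313) + 3370)) - 8501) = 48387 + ((-9256 + (681 + 3370)) - 8501) = 48387 + ((-9256 + 4051) - 8501) = 48387 + (-5205 - 8501) = 48387 - 13706 = 34681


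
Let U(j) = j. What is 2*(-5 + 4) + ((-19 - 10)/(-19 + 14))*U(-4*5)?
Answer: -118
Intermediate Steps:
2*(-5 + 4) + ((-19 - 10)/(-19 + 14))*U(-4*5) = 2*(-5 + 4) + ((-19 - 10)/(-19 + 14))*(-4*5) = 2*(-1) - 29/(-5)*(-20) = -2 - 29*(-⅕)*(-20) = -2 + (29/5)*(-20) = -2 - 116 = -118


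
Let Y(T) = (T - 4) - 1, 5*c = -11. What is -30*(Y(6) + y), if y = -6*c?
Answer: -426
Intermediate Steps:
c = -11/5 (c = (⅕)*(-11) = -11/5 ≈ -2.2000)
Y(T) = -5 + T (Y(T) = (-4 + T) - 1 = -5 + T)
y = 66/5 (y = -6*(-11/5) = 66/5 ≈ 13.200)
-30*(Y(6) + y) = -30*((-5 + 6) + 66/5) = -30*(1 + 66/5) = -30*71/5 = -426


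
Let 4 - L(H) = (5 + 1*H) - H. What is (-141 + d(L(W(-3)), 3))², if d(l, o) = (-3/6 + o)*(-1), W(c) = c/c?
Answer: 82369/4 ≈ 20592.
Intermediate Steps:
W(c) = 1
L(H) = -1 (L(H) = 4 - ((5 + 1*H) - H) = 4 - ((5 + H) - H) = 4 - 1*5 = 4 - 5 = -1)
d(l, o) = ½ - o (d(l, o) = (-3*⅙ + o)*(-1) = (-½ + o)*(-1) = ½ - o)
(-141 + d(L(W(-3)), 3))² = (-141 + (½ - 1*3))² = (-141 + (½ - 3))² = (-141 - 5/2)² = (-287/2)² = 82369/4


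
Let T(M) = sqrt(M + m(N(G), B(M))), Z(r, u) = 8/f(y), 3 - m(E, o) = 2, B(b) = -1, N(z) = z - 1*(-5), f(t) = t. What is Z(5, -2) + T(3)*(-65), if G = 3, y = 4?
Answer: -128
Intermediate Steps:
N(z) = 5 + z (N(z) = z + 5 = 5 + z)
m(E, o) = 1 (m(E, o) = 3 - 1*2 = 3 - 2 = 1)
Z(r, u) = 2 (Z(r, u) = 8/4 = 8*(1/4) = 2)
T(M) = sqrt(1 + M) (T(M) = sqrt(M + 1) = sqrt(1 + M))
Z(5, -2) + T(3)*(-65) = 2 + sqrt(1 + 3)*(-65) = 2 + sqrt(4)*(-65) = 2 + 2*(-65) = 2 - 130 = -128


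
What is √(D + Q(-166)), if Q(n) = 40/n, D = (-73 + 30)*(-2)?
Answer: √590794/83 ≈ 9.2606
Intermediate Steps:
D = 86 (D = -43*(-2) = 86)
√(D + Q(-166)) = √(86 + 40/(-166)) = √(86 + 40*(-1/166)) = √(86 - 20/83) = √(7118/83) = √590794/83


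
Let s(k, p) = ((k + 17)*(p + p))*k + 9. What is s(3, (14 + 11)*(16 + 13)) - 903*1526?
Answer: -1290969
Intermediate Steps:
s(k, p) = 9 + 2*k*p*(17 + k) (s(k, p) = ((17 + k)*(2*p))*k + 9 = (2*p*(17 + k))*k + 9 = 2*k*p*(17 + k) + 9 = 9 + 2*k*p*(17 + k))
s(3, (14 + 11)*(16 + 13)) - 903*1526 = (9 + 2*((14 + 11)*(16 + 13))*3² + 34*3*((14 + 11)*(16 + 13))) - 903*1526 = (9 + 2*(25*29)*9 + 34*3*(25*29)) - 1377978 = (9 + 2*725*9 + 34*3*725) - 1377978 = (9 + 13050 + 73950) - 1377978 = 87009 - 1377978 = -1290969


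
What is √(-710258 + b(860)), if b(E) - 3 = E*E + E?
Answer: √30205 ≈ 173.80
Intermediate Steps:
b(E) = 3 + E + E² (b(E) = 3 + (E*E + E) = 3 + (E² + E) = 3 + (E + E²) = 3 + E + E²)
√(-710258 + b(860)) = √(-710258 + (3 + 860 + 860²)) = √(-710258 + (3 + 860 + 739600)) = √(-710258 + 740463) = √30205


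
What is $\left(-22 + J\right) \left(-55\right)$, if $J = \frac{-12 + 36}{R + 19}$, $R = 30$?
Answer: $\frac{57970}{49} \approx 1183.1$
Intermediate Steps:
$J = \frac{24}{49}$ ($J = \frac{-12 + 36}{30 + 19} = \frac{24}{49} \approx 0.4898$)
$\left(-22 + J\right) \left(-55\right) = \left(-22 + \frac{24}{49}\right) \left(-55\right) = \left(- \frac{1054}{49}\right) \left(-55\right) = \frac{57970}{49}$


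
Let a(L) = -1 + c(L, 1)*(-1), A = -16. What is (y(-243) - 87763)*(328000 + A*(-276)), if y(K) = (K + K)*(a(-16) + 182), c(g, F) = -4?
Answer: -59061347968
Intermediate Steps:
a(L) = 3 (a(L) = -1 - 4*(-1) = -1 + 4 = 3)
y(K) = 370*K (y(K) = (K + K)*(3 + 182) = (2*K)*185 = 370*K)
(y(-243) - 87763)*(328000 + A*(-276)) = (370*(-243) - 87763)*(328000 - 16*(-276)) = (-89910 - 87763)*(328000 + 4416) = -177673*332416 = -59061347968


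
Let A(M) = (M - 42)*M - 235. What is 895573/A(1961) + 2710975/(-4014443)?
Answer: -6605966130061/15106043911332 ≈ -0.43731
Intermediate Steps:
A(M) = -235 + M*(-42 + M) (A(M) = (-42 + M)*M - 235 = M*(-42 + M) - 235 = -235 + M*(-42 + M))
895573/A(1961) + 2710975/(-4014443) = 895573/(-235 + 1961**2 - 42*1961) + 2710975/(-4014443) = 895573/(-235 + 3845521 - 82362) + 2710975*(-1/4014443) = 895573/3762924 - 2710975/4014443 = -6605966130061/15106043911332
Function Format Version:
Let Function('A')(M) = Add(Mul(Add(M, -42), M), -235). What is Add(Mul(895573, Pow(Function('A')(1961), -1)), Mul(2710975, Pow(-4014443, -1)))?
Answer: Rational(-6605966130061, 15106043911332) ≈ -0.43731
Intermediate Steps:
Function('A')(M) = Add(-235, Mul(M, Add(-42, M))) (Function('A')(M) = Add(Mul(Add(-42, M), M), -235) = Add(Mul(M, Add(-42, M)), -235) = Add(-235, Mul(M, Add(-42, M))))
Add(Mul(895573, Pow(Function('A')(1961), -1)), Mul(2710975, Pow(-4014443, -1))) = Add(Mul(895573, Pow(Add(-235, Pow(1961, 2), Mul(-42, 1961)), -1)), Mul(2710975, Pow(-4014443, -1))) = Add(Mul(895573, Pow(Add(-235, 3845521, -82362), -1)), Mul(2710975, Rational(-1, 4014443))) = Add(Mul(895573, Pow(3762924, -1)), Rational(-2710975, 4014443)) = Add(Mul(895573, Rational(1, 3762924)), Rational(-2710975, 4014443)) = Add(Rational(895573, 3762924), Rational(-2710975, 4014443)) = Rational(-6605966130061, 15106043911332)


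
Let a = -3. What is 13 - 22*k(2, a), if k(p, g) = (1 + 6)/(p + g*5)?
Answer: 323/13 ≈ 24.846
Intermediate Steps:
k(p, g) = 7/(p + 5*g)
13 - 22*k(2, a) = 13 - 154/(2 + 5*(-3)) = 13 - 154/(2 - 15) = 13 - 154/(-13) = 13 - 154*(-1)/13 = 13 - 22*(-7/13) = 13 + 154/13 = 323/13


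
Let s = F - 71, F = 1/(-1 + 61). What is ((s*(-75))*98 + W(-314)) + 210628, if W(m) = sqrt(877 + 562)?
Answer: 1464711/2 + sqrt(1439) ≈ 7.3239e+5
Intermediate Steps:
F = 1/60 ≈ 0.016667
W(m) = sqrt(1439)
s = -4259/60 (s = 1/60 - 71 = -4259/60 ≈ -70.983)
((s*(-75))*98 + W(-314)) + 210628 = (-4259/60*(-75)*98 + sqrt(1439)) + 210628 = ((21295/4)*98 + sqrt(1439)) + 210628 = (1043455/2 + sqrt(1439)) + 210628 = 1464711/2 + sqrt(1439)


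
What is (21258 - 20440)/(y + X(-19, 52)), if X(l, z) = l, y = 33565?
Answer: 409/16773 ≈ 0.024384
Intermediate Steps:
(21258 - 20440)/(y + X(-19, 52)) = (21258 - 20440)/(33565 - 19) = 818/33546 = 818*(1/33546) = 409/16773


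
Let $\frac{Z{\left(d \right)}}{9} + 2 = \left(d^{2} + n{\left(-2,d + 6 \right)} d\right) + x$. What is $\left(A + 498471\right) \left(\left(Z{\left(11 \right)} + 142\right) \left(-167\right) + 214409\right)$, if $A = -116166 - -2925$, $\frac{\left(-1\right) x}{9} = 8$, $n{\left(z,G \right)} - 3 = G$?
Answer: $-81131749380$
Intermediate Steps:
$n{\left(z,G \right)} = 3 + G$
$x = -72$ ($x = \left(-9\right) 8 = -72$)
$A = -113241$ ($A = -116166 + 2925 = -113241$)
$Z{\left(d \right)} = -666 + 9 d^{2} + 9 d \left(9 + d\right)$ ($Z{\left(d \right)} = -18 + 9 \left(\left(d^{2} + \left(3 + \left(d + 6\right)\right) d\right) - 72\right) = -18 + 9 \left(\left(d^{2} + \left(3 + \left(6 + d\right)\right) d\right) - 72\right) = -18 + 9 \left(\left(d^{2} + \left(9 + d\right) d\right) - 72\right) = -18 + 9 \left(\left(d^{2} + d \left(9 + d\right)\right) - 72\right) = -18 + 9 \left(-72 + d^{2} + d \left(9 + d\right)\right) = -18 + \left(-648 + 9 d^{2} + 9 d \left(9 + d\right)\right) = -666 + 9 d^{2} + 9 d \left(9 + d\right)$)
$\left(A + 498471\right) \left(\left(Z{\left(11 \right)} + 142\right) \left(-167\right) + 214409\right) = \left(-113241 + 498471\right) \left(\left(\left(-666 + 18 \cdot 11^{2} + 81 \cdot 11\right) + 142\right) \left(-167\right) + 214409\right) = 385230 \left(\left(\left(-666 + 18 \cdot 121 + 891\right) + 142\right) \left(-167\right) + 214409\right) = 385230 \left(\left(\left(-666 + 2178 + 891\right) + 142\right) \left(-167\right) + 214409\right) = 385230 \left(\left(2403 + 142\right) \left(-167\right) + 214409\right) = 385230 \left(2545 \left(-167\right) + 214409\right) = 385230 \left(-425015 + 214409\right) = 385230 \left(-210606\right) = -81131749380$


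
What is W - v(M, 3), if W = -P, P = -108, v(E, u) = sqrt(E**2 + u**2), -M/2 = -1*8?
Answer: 108 - sqrt(265) ≈ 91.721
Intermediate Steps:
M = 16 (M = -(-2)*8 = -2*(-8) = 16)
W = 108 (W = -1*(-108) = 108)
W - v(M, 3) = 108 - sqrt(16**2 + 3**2) = 108 - sqrt(256 + 9) = 108 - sqrt(265)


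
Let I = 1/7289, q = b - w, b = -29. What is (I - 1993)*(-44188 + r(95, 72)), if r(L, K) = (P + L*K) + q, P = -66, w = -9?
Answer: 543802819584/7289 ≈ 7.4606e+7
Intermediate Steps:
q = -20 (q = -29 - 1*(-9) = -29 + 9 = -20)
r(L, K) = -86 + K*L (r(L, K) = (-66 + L*K) - 20 = (-66 + K*L) - 20 = -86 + K*L)
I = 1/7289 ≈ 0.00013719
(I - 1993)*(-44188 + r(95, 72)) = (1/7289 - 1993)*(-44188 + (-86 + 72*95)) = -14526976*(-44188 + (-86 + 6840))/7289 = -14526976*(-44188 + 6754)/7289 = -14526976/7289*(-37434) = 543802819584/7289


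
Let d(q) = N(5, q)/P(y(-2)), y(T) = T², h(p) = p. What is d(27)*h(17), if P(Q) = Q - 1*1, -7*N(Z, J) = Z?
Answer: -85/21 ≈ -4.0476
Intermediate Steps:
N(Z, J) = -Z/7
P(Q) = -1 + Q (P(Q) = Q - 1 = -1 + Q)
d(q) = -5/21 (d(q) = (-⅐*5)/(-1 + (-2)²) = -5/(7*(-1 + 4)) = -5/7/3 = -5/7*⅓ = -5/21)
d(27)*h(17) = -5/21*17 = -85/21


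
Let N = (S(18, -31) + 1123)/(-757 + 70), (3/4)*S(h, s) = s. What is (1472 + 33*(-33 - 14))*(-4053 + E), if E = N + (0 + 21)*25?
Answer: 574681787/2061 ≈ 2.7884e+5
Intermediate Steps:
S(h, s) = 4*s/3
N = -3245/2061 (N = ((4/3)*(-31) + 1123)/(-757 + 70) = (-124/3 + 1123)/(-687) = (3245/3)*(-1/687) = -3245/2061 ≈ -1.5745)
E = 1078780/2061 (E = -3245/2061 + (0 + 21)*25 = -3245/2061 + 21*25 = -3245/2061 + 525 = 1078780/2061 ≈ 523.43)
(1472 + 33*(-33 - 14))*(-4053 + E) = (1472 + 33*(-33 - 14))*(-4053 + 1078780/2061) = (1472 + 33*(-47))*(-7274453/2061) = (1472 - 1551)*(-7274453/2061) = -79*(-7274453/2061) = 574681787/2061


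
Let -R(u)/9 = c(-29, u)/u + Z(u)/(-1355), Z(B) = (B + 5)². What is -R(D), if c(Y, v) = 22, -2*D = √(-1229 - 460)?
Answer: 14301/5420 + 40839*I*√1689/152573 ≈ 2.6386 + 11.0*I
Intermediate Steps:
Z(B) = (5 + B)²
D = -I*√1689/2 (D = -√(-1229 - 460)/2 = -I*√1689/2 ≈ -20.549*I)
R(u) = -198/u + 9*(5 + u)²/1355 (R(u) = -9*(22/u + (5 + u)²/(-1355)) = -9*(22/u + (5 + u)²*(-1/1355)) = -9*(22/u - (5 + u)²/1355) = -198/u + 9*(5 + u)²/1355)
-R(D) = -(-198*2*I*√1689/1689 + 9*(5 - I*√1689/2)²/1355) = -(-132*I*√1689/563 + 9*(5 - I*√1689/2)²/1355) = -(9*(5 - I*√1689/2)²/1355 - 132*I*√1689/563) = -9*(5 - I*√1689/2)²/1355 + 132*I*√1689/563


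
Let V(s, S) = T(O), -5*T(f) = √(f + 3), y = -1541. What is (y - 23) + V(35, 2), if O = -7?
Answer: -1564 - 2*I/5 ≈ -1564.0 - 0.4*I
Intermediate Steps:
T(f) = -√(3 + f)/5 (T(f) = -√(f + 3)/5 = -√(3 + f)/5)
V(s, S) = -2*I/5 (V(s, S) = -√(3 - 7)/5 = -2*I/5)
(y - 23) + V(35, 2) = (-1541 - 23) - 2*I/5 = -1564 - 2*I/5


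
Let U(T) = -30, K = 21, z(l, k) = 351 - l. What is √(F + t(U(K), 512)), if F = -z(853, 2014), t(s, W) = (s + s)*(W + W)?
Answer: I*√60938 ≈ 246.86*I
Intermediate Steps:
t(s, W) = 4*W*s (t(s, W) = (2*s)*(2*W) = 4*W*s)
F = 502 (F = -(351 - 1*853) = -(351 - 853) = -1*(-502) = 502)
√(F + t(U(K), 512)) = √(502 + 4*512*(-30)) = √(502 - 61440) = √(-60938) = I*√60938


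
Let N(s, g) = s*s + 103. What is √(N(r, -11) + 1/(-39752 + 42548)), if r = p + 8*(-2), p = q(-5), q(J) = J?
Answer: 5*√42527859/1398 ≈ 23.324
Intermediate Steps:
p = -5
r = -21 (r = -5 + 8*(-2) = -5 - 16 = -21)
N(s, g) = 103 + s² (N(s, g) = s² + 103 = 103 + s²)
√(N(r, -11) + 1/(-39752 + 42548)) = √((103 + (-21)²) + 1/(-39752 + 42548)) = √((103 + 441) + 1/2796) = √(544 + 1/2796) = √(1521025/2796) = 5*√42527859/1398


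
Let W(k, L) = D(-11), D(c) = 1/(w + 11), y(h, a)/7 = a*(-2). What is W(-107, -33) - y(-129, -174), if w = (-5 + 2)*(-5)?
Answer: -63335/26 ≈ -2436.0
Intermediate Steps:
w = 15 (w = -3*(-5) = 15)
y(h, a) = -14*a (y(h, a) = 7*(a*(-2)) = 7*(-2*a) = -14*a)
D(c) = 1/26 (D(c) = 1/(15 + 11) = 1/26)
W(k, L) = 1/26
W(-107, -33) - y(-129, -174) = 1/26 - (-14)*(-174) = 1/26 - 1*2436 = 1/26 - 2436 = -63335/26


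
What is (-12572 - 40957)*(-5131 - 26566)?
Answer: 1696708713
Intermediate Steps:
(-12572 - 40957)*(-5131 - 26566) = -53529*(-31697) = 1696708713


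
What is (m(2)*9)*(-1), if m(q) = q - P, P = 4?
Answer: 18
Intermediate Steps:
m(q) = -4 + q (m(q) = q - 1*4 = q - 4 = -4 + q)
(m(2)*9)*(-1) = ((-4 + 2)*9)*(-1) = -2*9*(-1) = -18*(-1) = 18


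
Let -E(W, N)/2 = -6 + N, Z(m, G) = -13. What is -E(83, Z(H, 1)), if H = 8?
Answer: -38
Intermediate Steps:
E(W, N) = 12 - 2*N (E(W, N) = -2*(-6 + N) = 12 - 2*N)
-E(83, Z(H, 1)) = -(12 - 2*(-13)) = -(12 + 26) = -1*38 = -38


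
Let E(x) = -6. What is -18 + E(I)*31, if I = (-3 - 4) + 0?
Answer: -204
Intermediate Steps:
I = -7 (I = -7 + 0 = -7)
-18 + E(I)*31 = -18 - 6*31 = -18 - 186 = -204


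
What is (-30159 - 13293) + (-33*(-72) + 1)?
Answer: -41075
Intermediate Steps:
(-30159 - 13293) + (-33*(-72) + 1) = -43452 + (2376 + 1) = -43452 + 2377 = -41075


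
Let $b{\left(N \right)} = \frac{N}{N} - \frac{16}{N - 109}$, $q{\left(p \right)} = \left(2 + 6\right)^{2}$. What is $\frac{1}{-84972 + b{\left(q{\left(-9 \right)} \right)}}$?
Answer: $- \frac{45}{3823679} \approx -1.1769 \cdot 10^{-5}$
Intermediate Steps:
$q{\left(p \right)} = 64$ ($q{\left(p \right)} = 8^{2} = 64$)
$b{\left(N \right)} = 1 - \frac{16}{-109 + N}$
$\frac{1}{-84972 + b{\left(q{\left(-9 \right)} \right)}} = \frac{1}{-84972 + \frac{-125 + 64}{-109 + 64}} = \frac{1}{-84972 + \frac{1}{-45} \left(-61\right)} = \frac{1}{-84972 - - \frac{61}{45}} = \frac{1}{-84972 + \frac{61}{45}} = \frac{1}{- \frac{3823679}{45}} = - \frac{45}{3823679}$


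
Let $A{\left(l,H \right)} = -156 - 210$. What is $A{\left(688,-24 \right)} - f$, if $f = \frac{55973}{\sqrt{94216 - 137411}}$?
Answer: $-366 + \frac{55973 i \sqrt{43195}}{43195} \approx -366.0 + 269.32 i$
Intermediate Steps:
$A{\left(l,H \right)} = -366$ ($A{\left(l,H \right)} = -156 - 210 = -366$)
$f = - \frac{55973 i \sqrt{43195}}{43195}$ ($f = \frac{55973}{\sqrt{-43195}} = \frac{55973}{i \sqrt{43195}} = 55973 \left(- \frac{i \sqrt{43195}}{43195}\right) = - \frac{55973 i \sqrt{43195}}{43195} \approx - 269.32 i$)
$A{\left(688,-24 \right)} - f = -366 - - \frac{55973 i \sqrt{43195}}{43195} = -366 + \frac{55973 i \sqrt{43195}}{43195}$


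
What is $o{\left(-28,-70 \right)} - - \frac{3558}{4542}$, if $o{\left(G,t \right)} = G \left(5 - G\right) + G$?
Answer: $- \frac{720071}{757} \approx -951.22$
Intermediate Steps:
$o{\left(G,t \right)} = G + G \left(5 - G\right)$
$o{\left(-28,-70 \right)} - - \frac{3558}{4542} = - 28 \left(6 - -28\right) - - \frac{3558}{4542} = - 28 \left(6 + 28\right) - \left(-3558\right) \frac{1}{4542} = \left(-28\right) 34 - - \frac{593}{757} = -952 + \frac{593}{757} = - \frac{720071}{757}$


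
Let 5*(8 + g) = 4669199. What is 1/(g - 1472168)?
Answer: -5/2691681 ≈ -1.8576e-6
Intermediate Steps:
g = 4669159/5 (g = -8 + (⅕)*4669199 = -8 + 4669199/5 = 4669159/5 ≈ 9.3383e+5)
1/(g - 1472168) = 1/(4669159/5 - 1472168) = 1/(-2691681/5) = -5/2691681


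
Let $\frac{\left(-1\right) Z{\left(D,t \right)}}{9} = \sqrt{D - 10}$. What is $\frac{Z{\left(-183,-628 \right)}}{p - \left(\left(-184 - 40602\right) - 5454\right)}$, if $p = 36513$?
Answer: $- \frac{9 i \sqrt{193}}{82753} \approx - 0.0015109 i$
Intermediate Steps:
$Z{\left(D,t \right)} = - 9 \sqrt{-10 + D}$ ($Z{\left(D,t \right)} = - 9 \sqrt{D - 10} = - 9 \sqrt{-10 + D}$)
$\frac{Z{\left(-183,-628 \right)}}{p - \left(\left(-184 - 40602\right) - 5454\right)} = \frac{\left(-9\right) \sqrt{-10 - 183}}{36513 - \left(\left(-184 - 40602\right) - 5454\right)} = \frac{\left(-9\right) \sqrt{-193}}{36513 - \left(\left(-184 - 40602\right) - 5454\right)} = \frac{\left(-9\right) i \sqrt{193}}{36513 - \left(-40786 - 5454\right)} = \frac{\left(-9\right) i \sqrt{193}}{36513 - -46240} = \frac{\left(-9\right) i \sqrt{193}}{36513 + 46240} = \frac{\left(-9\right) i \sqrt{193}}{82753} = - 9 i \sqrt{193} \cdot \frac{1}{82753} = - \frac{9 i \sqrt{193}}{82753}$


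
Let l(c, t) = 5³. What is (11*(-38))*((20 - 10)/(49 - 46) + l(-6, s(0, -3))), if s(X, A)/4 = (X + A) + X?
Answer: -160930/3 ≈ -53643.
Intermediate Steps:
s(X, A) = 4*A + 8*X (s(X, A) = 4*((X + A) + X) = 4*((A + X) + X) = 4*(A + 2*X) = 4*A + 8*X)
l(c, t) = 125
(11*(-38))*((20 - 10)/(49 - 46) + l(-6, s(0, -3))) = (11*(-38))*((20 - 10)/(49 - 46) + 125) = -418*(10/3 + 125) = -418*385/3 = -160930/3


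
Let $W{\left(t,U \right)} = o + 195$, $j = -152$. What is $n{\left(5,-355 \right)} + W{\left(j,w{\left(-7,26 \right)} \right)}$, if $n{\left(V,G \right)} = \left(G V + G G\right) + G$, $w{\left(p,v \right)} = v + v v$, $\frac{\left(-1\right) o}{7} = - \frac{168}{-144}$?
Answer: $\frac{744491}{6} \approx 1.2408 \cdot 10^{5}$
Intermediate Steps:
$o = - \frac{49}{6}$ ($o = - 7 \left(- \frac{168}{-144}\right) = - 7 \left(\left(-168\right) \left(- \frac{1}{144}\right)\right) = \left(-7\right) \frac{7}{6} = - \frac{49}{6} \approx -8.1667$)
$w{\left(p,v \right)} = v + v^{2}$
$n{\left(V,G \right)} = G + G^{2} + G V$ ($n{\left(V,G \right)} = \left(G V + G^{2}\right) + G = \left(G^{2} + G V\right) + G = G + G^{2} + G V$)
$W{\left(t,U \right)} = \frac{1121}{6}$ ($W{\left(t,U \right)} = - \frac{49}{6} + 195 = \frac{1121}{6}$)
$n{\left(5,-355 \right)} + W{\left(j,w{\left(-7,26 \right)} \right)} = - 355 \left(1 - 355 + 5\right) + \frac{1121}{6} = \left(-355\right) \left(-349\right) + \frac{1121}{6} = 123895 + \frac{1121}{6} = \frac{744491}{6}$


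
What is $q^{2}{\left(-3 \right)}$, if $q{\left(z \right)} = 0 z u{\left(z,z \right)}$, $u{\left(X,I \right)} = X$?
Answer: $0$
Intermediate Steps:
$q{\left(z \right)} = 0$ ($q{\left(z \right)} = 0 z z = 0 z = 0$)
$q^{2}{\left(-3 \right)} = 0^{2} = 0$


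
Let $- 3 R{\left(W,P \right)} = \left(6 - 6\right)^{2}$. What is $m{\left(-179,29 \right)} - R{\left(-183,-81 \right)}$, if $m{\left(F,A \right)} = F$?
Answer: $-179$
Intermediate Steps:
$R{\left(W,P \right)} = 0$ ($R{\left(W,P \right)} = - \frac{\left(6 - 6\right)^{2}}{3} = - \frac{0^{2}}{3} = \left(- \frac{1}{3}\right) 0 = 0$)
$m{\left(-179,29 \right)} - R{\left(-183,-81 \right)} = -179 - 0 = -179 + 0 = -179$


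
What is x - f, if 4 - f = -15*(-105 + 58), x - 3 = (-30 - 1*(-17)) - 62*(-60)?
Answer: 4411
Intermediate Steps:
x = 3710 (x = 3 + ((-30 - 1*(-17)) - 62*(-60)) = 3 + ((-30 + 17) + 3720) = 3 + (-13 + 3720) = 3 + 3707 = 3710)
f = -701 (f = 4 - (-15)*(-105 + 58) = 4 - (-15)*(-47) = 4 - 1*705 = 4 - 705 = -701)
x - f = 3710 - 1*(-701) = 3710 + 701 = 4411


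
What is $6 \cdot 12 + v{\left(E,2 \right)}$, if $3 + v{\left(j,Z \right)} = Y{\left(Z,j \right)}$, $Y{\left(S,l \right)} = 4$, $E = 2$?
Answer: $73$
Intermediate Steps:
$v{\left(j,Z \right)} = 1$ ($v{\left(j,Z \right)} = -3 + 4 = 1$)
$6 \cdot 12 + v{\left(E,2 \right)} = 6 \cdot 12 + 1 = 72 + 1 = 73$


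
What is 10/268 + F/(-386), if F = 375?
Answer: -12080/12931 ≈ -0.93419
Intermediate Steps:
10/268 + F/(-386) = 10/268 + 375/(-386) = 10*(1/268) + 375*(-1/386) = 5/134 - 375/386 = -12080/12931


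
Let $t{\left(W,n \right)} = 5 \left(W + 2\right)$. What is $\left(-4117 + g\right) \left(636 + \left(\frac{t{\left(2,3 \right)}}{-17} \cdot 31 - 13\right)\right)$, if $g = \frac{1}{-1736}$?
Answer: $- \frac{71263863723}{29512} \approx -2.4147 \cdot 10^{6}$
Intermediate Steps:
$g = - \frac{1}{1736} \approx -0.00057604$
$t{\left(W,n \right)} = 10 + 5 W$ ($t{\left(W,n \right)} = 5 \left(2 + W\right) = 10 + 5 W$)
$\left(-4117 + g\right) \left(636 + \left(\frac{t{\left(2,3 \right)}}{-17} \cdot 31 - 13\right)\right) = \left(-4117 - \frac{1}{1736}\right) \left(636 + \left(\frac{10 + 5 \cdot 2}{-17} \cdot 31 - 13\right)\right) = - \frac{7147113 \left(636 + \left(\left(10 + 10\right) \left(- \frac{1}{17}\right) 31 - 13\right)\right)}{1736} = - \frac{7147113 \left(636 + \left(20 \left(- \frac{1}{17}\right) 31 - 13\right)\right)}{1736} = - \frac{7147113 \left(636 - \frac{841}{17}\right)}{1736} = \left(- \frac{7147113}{1736}\right) \frac{9971}{17} = - \frac{71263863723}{29512}$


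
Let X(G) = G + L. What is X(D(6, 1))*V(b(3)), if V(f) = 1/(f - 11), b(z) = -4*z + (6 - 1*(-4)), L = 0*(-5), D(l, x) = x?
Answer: -1/13 ≈ -0.076923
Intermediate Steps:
L = 0
b(z) = 10 - 4*z (b(z) = -4*z + (6 + 4) = -4*z + 10 = 10 - 4*z)
X(G) = G (X(G) = G + 0 = G)
V(f) = 1/(-11 + f)
X(D(6, 1))*V(b(3)) = 1/(-11 + (10 - 4*3)) = 1/(-11 + (10 - 12)) = 1/(-11 - 2) = 1/(-13) = 1*(-1/13) = -1/13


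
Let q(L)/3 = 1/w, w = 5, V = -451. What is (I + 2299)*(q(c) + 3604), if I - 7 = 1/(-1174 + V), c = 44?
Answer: 67536668727/8125 ≈ 8.3122e+6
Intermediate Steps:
I = 11374/1625 (I = 7 + 1/(-1174 - 451) = 7 + 1/(-1625) = 7 - 1/1625 = 11374/1625 ≈ 6.9994)
q(L) = ⅗ (q(L) = 3/5 = 3*(⅕) = ⅗)
(I + 2299)*(q(c) + 3604) = (11374/1625 + 2299)*(⅗ + 3604) = (3747249/1625)*(18023/5) = 67536668727/8125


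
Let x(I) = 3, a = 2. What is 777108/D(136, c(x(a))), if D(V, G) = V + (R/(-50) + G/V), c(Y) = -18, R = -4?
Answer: 440361200/77037 ≈ 5716.2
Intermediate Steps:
D(V, G) = 2/25 + V + G/V (D(V, G) = V + (-4/(-50) + G/V) = V + (-4*(-1/50) + G/V) = V + (2/25 + G/V) = 2/25 + V + G/V)
777108/D(136, c(x(a))) = 777108/(2/25 + 136 - 18/136) = 777108/(2/25 + 136 - 18*1/136) = 777108/(2/25 + 136 - 9/68) = 777108/(231111/1700) = 777108*(1700/231111) = 440361200/77037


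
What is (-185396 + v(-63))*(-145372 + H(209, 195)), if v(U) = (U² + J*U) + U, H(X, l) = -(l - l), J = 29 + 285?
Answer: 29259313184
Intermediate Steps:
J = 314
H(X, l) = 0 (H(X, l) = -1*0 = 0)
v(U) = U² + 315*U (v(U) = (U² + 314*U) + U = U² + 315*U)
(-185396 + v(-63))*(-145372 + H(209, 195)) = (-185396 - 63*(315 - 63))*(-145372 + 0) = (-185396 - 63*252)*(-145372) = (-185396 - 15876)*(-145372) = -201272*(-145372) = 29259313184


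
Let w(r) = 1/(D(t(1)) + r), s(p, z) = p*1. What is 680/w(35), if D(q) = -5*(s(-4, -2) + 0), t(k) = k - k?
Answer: 37400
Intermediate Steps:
t(k) = 0
s(p, z) = p
D(q) = 20 (D(q) = -5*(-4 + 0) = -5*(-4) = 20)
w(r) = 1/(20 + r)
680/w(35) = 680/(1/(20 + 35)) = 680/(1/55) = 680*55 = 37400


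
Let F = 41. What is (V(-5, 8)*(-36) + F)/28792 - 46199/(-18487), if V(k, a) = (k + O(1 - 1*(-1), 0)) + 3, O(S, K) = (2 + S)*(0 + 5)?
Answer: 1318939999/532277704 ≈ 2.4779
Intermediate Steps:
O(S, K) = 10 + 5*S (O(S, K) = (2 + S)*5 = 10 + 5*S)
V(k, a) = 23 + k (V(k, a) = (k + (10 + 5*(1 - 1*(-1)))) + 3 = (k + (10 + 5*(1 + 1))) + 3 = (k + (10 + 5*2)) + 3 = (k + (10 + 10)) + 3 = (k + 20) + 3 = (20 + k) + 3 = 23 + k)
(V(-5, 8)*(-36) + F)/28792 - 46199/(-18487) = ((23 - 5)*(-36) + 41)/28792 - 46199/(-18487) = (18*(-36) + 41)*(1/28792) - 46199*(-1/18487) = (-648 + 41)*(1/28792) + 46199/18487 = -607*1/28792 + 46199/18487 = -607/28792 + 46199/18487 = 1318939999/532277704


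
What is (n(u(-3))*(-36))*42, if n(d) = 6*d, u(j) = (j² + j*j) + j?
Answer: -136080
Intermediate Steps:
u(j) = j + 2*j² (u(j) = (j² + j²) + j = 2*j² + j = j + 2*j²)
(n(u(-3))*(-36))*42 = ((6*(-3*(1 + 2*(-3))))*(-36))*42 = ((6*(-3*(1 - 6)))*(-36))*42 = ((6*(-3*(-5)))*(-36))*42 = ((6*15)*(-36))*42 = (90*(-36))*42 = -3240*42 = -136080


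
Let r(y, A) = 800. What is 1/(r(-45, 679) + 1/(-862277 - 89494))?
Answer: 951771/761416799 ≈ 0.0012500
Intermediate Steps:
1/(r(-45, 679) + 1/(-862277 - 89494)) = 1/(800 + 1/(-862277 - 89494)) = 1/(800 + 1/(-951771)) = 1/(800 - 1/951771) = 1/(761416799/951771) = 951771/761416799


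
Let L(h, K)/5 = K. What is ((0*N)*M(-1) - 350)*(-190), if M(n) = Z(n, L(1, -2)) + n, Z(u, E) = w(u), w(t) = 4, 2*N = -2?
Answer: 66500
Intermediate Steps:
N = -1 (N = (½)*(-2) = -1)
L(h, K) = 5*K
Z(u, E) = 4
M(n) = 4 + n
((0*N)*M(-1) - 350)*(-190) = ((0*(-1))*(4 - 1) - 350)*(-190) = (0*3 - 350)*(-190) = (0 - 350)*(-190) = -350*(-190) = 66500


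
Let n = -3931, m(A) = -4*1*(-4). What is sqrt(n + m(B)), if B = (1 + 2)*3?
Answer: 3*I*sqrt(435) ≈ 62.57*I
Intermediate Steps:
B = 9 (B = 3*3 = 9)
m(A) = 16 (m(A) = -4*(-4) = 16)
sqrt(n + m(B)) = sqrt(-3931 + 16) = sqrt(-3915) = 3*I*sqrt(435)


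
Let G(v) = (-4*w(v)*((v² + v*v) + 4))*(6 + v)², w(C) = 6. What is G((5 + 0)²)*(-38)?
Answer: 1099045728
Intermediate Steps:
G(v) = (6 + v)²*(-96 - 48*v²) (G(v) = (-24*((v² + v*v) + 4))*(6 + v)² = (-24*((v² + v²) + 4))*(6 + v)² = (-24*(2*v² + 4))*(6 + v)² = (-24*(4 + 2*v²))*(6 + v)² = (-4*(24 + 12*v²))*(6 + v)² = (-96 - 48*v²)*(6 + v)² = (6 + v)²*(-96 - 48*v²))
G((5 + 0)²)*(-38) = (48*(6 + (5 + 0)²)²*(-2 - ((5 + 0)²)²))*(-38) = (48*(6 + 5²)²*(-2 - (5²)²))*(-38) = (48*(6 + 25)²*(-2 - 1*25²))*(-38) = (48*31²*(-2 - 1*625))*(-38) = (48*961*(-2 - 625))*(-38) = (48*961*(-627))*(-38) = -28922256*(-38) = 1099045728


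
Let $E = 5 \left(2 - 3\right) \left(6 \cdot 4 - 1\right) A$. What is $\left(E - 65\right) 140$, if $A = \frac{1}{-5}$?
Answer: $-5880$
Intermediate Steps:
$A = - \frac{1}{5} \approx -0.2$
$E = 23$ ($E = 5 \left(2 - 3\right) \left(6 \cdot 4 - 1\right) \left(- \frac{1}{5}\right) = 5 \left(- (24 - 1)\right) \left(- \frac{1}{5}\right) = 5 \left(\left(-1\right) 23\right) \left(- \frac{1}{5}\right) = 5 \left(-23\right) \left(- \frac{1}{5}\right) = \left(-115\right) \left(- \frac{1}{5}\right) = 23$)
$\left(E - 65\right) 140 = \left(23 - 65\right) 140 = \left(-42\right) 140 = -5880$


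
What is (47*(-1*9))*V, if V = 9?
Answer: -3807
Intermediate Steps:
(47*(-1*9))*V = (47*(-1*9))*9 = (47*(-9))*9 = -423*9 = -3807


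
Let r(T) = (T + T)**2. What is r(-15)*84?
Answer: 75600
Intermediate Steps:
r(T) = 4*T**2 (r(T) = (2*T)**2 = 4*T**2)
r(-15)*84 = (4*(-15)**2)*84 = (4*225)*84 = 900*84 = 75600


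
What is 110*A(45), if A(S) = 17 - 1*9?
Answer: 880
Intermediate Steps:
A(S) = 8 (A(S) = 17 - 9 = 8)
110*A(45) = 110*8 = 880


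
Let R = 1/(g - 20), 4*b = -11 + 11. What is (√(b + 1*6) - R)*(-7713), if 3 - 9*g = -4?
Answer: -69417/173 - 7713*√6 ≈ -19294.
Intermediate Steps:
g = 7/9 (g = ⅓ - ⅑*(-4) = ⅓ + 4/9 = 7/9 ≈ 0.77778)
b = 0 (b = (-11 + 11)/4 = (¼)*0 = 0)
R = -9/173 (R = 1/(7/9 - 20) = 1/(-173/9) = -9/173 ≈ -0.052023)
(√(b + 1*6) - R)*(-7713) = (√(0 + 1*6) - 1*(-9/173))*(-7713) = (√(0 + 6) + 9/173)*(-7713) = (√6 + 9/173)*(-7713) = (9/173 + √6)*(-7713) = -69417/173 - 7713*√6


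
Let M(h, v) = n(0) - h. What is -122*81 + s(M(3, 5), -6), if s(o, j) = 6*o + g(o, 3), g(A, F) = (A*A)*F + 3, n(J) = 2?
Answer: -9882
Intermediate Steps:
g(A, F) = 3 + F*A**2 (g(A, F) = A**2*F + 3 = F*A**2 + 3 = 3 + F*A**2)
M(h, v) = 2 - h
s(o, j) = 3 + 3*o**2 + 6*o (s(o, j) = 6*o + (3 + 3*o**2) = 3 + 3*o**2 + 6*o)
-122*81 + s(M(3, 5), -6) = -122*81 + (3 + 3*(2 - 1*3)**2 + 6*(2 - 1*3)) = -9882 + (3 + 3*(2 - 3)**2 + 6*(2 - 3)) = -9882 + (3 + 3*(-1)**2 + 6*(-1)) = -9882 + (3 + 3*1 - 6) = -9882 + (3 + 3 - 6) = -9882 + 0 = -9882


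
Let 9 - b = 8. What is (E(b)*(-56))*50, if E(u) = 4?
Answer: -11200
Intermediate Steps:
b = 1 (b = 9 - 1*8 = 9 - 8 = 1)
(E(b)*(-56))*50 = (4*(-56))*50 = -224*50 = -11200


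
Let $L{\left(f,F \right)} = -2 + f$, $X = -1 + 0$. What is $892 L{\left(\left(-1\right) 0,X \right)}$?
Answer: $-1784$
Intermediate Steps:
$X = -1$
$892 L{\left(\left(-1\right) 0,X \right)} = 892 \left(-2 - 0\right) = 892 \left(-2 + 0\right) = 892 \left(-2\right) = -1784$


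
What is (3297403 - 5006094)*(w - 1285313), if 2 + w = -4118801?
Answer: 9233964372156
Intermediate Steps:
w = -4118803 (w = -2 - 4118801 = -4118803)
(3297403 - 5006094)*(w - 1285313) = (3297403 - 5006094)*(-4118803 - 1285313) = -1708691*(-5404116) = 9233964372156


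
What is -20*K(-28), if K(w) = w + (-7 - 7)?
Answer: 840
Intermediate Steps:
K(w) = -14 + w (K(w) = w - 14 = -14 + w)
-20*K(-28) = -20*(-14 - 28) = -20*(-42) = 840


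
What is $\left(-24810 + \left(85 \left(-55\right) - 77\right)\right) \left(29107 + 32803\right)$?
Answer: $-1830183420$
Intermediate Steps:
$\left(-24810 + \left(85 \left(-55\right) - 77\right)\right) \left(29107 + 32803\right) = \left(-24810 - 4752\right) 61910 = \left(-29562\right) 61910 = -1830183420$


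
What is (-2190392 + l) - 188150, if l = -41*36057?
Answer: -3856879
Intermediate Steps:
l = -1478337
(-2190392 + l) - 188150 = (-2190392 - 1478337) - 188150 = -3668729 - 188150 = -3856879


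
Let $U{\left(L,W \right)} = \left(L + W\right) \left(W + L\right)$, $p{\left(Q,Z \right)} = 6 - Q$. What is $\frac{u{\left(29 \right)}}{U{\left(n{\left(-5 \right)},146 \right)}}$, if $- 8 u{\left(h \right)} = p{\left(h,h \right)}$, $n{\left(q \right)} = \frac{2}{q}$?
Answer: $\frac{575}{4239872} \approx 0.00013562$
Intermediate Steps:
$u{\left(h \right)} = - \frac{3}{4} + \frac{h}{8}$ ($u{\left(h \right)} = - \frac{6 - h}{8} = - \frac{3}{4} + \frac{h}{8}$)
$U{\left(L,W \right)} = \left(L + W\right)^{2}$ ($U{\left(L,W \right)} = \left(L + W\right) \left(L + W\right) = \left(L + W\right)^{2}$)
$\frac{u{\left(29 \right)}}{U{\left(n{\left(-5 \right)},146 \right)}} = \frac{- \frac{3}{4} + \frac{1}{8} \cdot 29}{\left(\frac{2}{-5} + 146\right)^{2}} = \frac{- \frac{3}{4} + \frac{29}{8}}{\left(2 \left(- \frac{1}{5}\right) + 146\right)^{2}} = \frac{23}{8 \left(- \frac{2}{5} + 146\right)^{2}} = \frac{23}{8 \left(\frac{728}{5}\right)^{2}} = \frac{23}{8 \cdot \frac{529984}{25}} = \frac{23}{8} \cdot \frac{25}{529984} = \frac{575}{4239872}$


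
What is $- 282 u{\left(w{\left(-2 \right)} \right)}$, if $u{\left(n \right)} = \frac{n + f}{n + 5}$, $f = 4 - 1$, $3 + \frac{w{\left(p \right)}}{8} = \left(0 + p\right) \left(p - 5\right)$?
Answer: $- \frac{8554}{31} \approx -275.94$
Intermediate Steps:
$w{\left(p \right)} = -24 + 8 p \left(-5 + p\right)$ ($w{\left(p \right)} = -24 + 8 \left(0 + p\right) \left(p - 5\right) = -24 + 8 p \left(-5 + p\right)$)
$f = 3$ ($f = 4 - 1 = 3$)
$u{\left(n \right)} = \frac{3 + n}{5 + n}$ ($u{\left(n \right)} = \frac{n + 3}{n + 5} = \frac{3 + n}{5 + n}$)
$- 282 u{\left(w{\left(-2 \right)} \right)} = - 282 \frac{3 - \left(-56 - 32\right)}{5 - \left(-56 - 32\right)} = - 282 \frac{3 + \left(-24 + 80 + 8 \cdot 4\right)}{5 + \left(-24 + 80 + 8 \cdot 4\right)} = - 282 \frac{3 + \left(-24 + 80 + 32\right)}{5 + \left(-24 + 80 + 32\right)} = - 282 \frac{3 + 88}{5 + 88} = - 282 \cdot \frac{1}{93} \cdot 91 = \left(-282\right) \frac{91}{93} = - \frac{8554}{31}$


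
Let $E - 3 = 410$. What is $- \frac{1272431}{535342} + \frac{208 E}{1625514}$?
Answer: $- \frac{1011183192683}{435102957894} \approx -2.324$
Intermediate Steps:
$E = 413$ ($E = 3 + 410 = 413$)
$- \frac{1272431}{535342} + \frac{208 E}{1625514} = - \frac{1272431}{535342} + \frac{208 \cdot 413}{1625514} = \left(-1272431\right) \frac{1}{535342} + 85904 \cdot \frac{1}{1625514} = - \frac{1272431}{535342} + \frac{42952}{812757} = - \frac{1011183192683}{435102957894}$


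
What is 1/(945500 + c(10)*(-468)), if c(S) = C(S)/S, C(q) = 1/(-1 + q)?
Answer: 5/4727474 ≈ 1.0576e-6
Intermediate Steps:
c(S) = 1/(S*(-1 + S)) (c(S) = 1/((-1 + S)*S) = 1/(S*(-1 + S)))
1/(945500 + c(10)*(-468)) = 1/(945500 + (1/(10*(-1 + 10)))*(-468)) = 1/(945500 + ((1/10)/9)*(-468)) = 1/(945500 + ((1/10)*(1/9))*(-468)) = 1/(945500 + (1/90)*(-468)) = 1/(945500 - 26/5) = 1/(4727474/5) = 5/4727474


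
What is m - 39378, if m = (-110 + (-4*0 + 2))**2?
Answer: -27714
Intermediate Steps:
m = 11664 (m = (-110 + (0 + 2))**2 = (-110 + 2)**2 = (-108)**2 = 11664)
m - 39378 = 11664 - 39378 = -27714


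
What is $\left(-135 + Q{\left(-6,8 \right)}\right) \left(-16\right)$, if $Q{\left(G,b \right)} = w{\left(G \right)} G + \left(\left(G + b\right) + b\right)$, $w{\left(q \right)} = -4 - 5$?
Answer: $1136$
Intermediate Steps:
$w{\left(q \right)} = -9$
$Q{\left(G,b \right)} = - 8 G + 2 b$ ($Q{\left(G,b \right)} = - 9 G + \left(\left(G + b\right) + b\right) = - 9 G + \left(G + 2 b\right) = - 8 G + 2 b$)
$\left(-135 + Q{\left(-6,8 \right)}\right) \left(-16\right) = \left(-135 + \left(\left(-8\right) \left(-6\right) + 2 \cdot 8\right)\right) \left(-16\right) = \left(-135 + \left(48 + 16\right)\right) \left(-16\right) = \left(-135 + 64\right) \left(-16\right) = \left(-71\right) \left(-16\right) = 1136$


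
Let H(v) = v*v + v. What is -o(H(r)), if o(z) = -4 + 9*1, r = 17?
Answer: -5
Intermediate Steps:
H(v) = v + v² (H(v) = v² + v = v + v²)
o(z) = 5 (o(z) = -4 + 9 = 5)
-o(H(r)) = -1*5 = -5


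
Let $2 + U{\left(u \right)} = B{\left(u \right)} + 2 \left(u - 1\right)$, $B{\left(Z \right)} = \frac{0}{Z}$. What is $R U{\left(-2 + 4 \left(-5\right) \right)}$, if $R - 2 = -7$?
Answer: $240$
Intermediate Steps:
$R = -5$ ($R = 2 - 7 = -5$)
$B{\left(Z \right)} = 0$
$U{\left(u \right)} = -4 + 2 u$ ($U{\left(u \right)} = -2 + \left(0 + 2 \left(u - 1\right)\right) = -2 + \left(0 + 2 \left(-1 + u\right)\right) = -2 + \left(0 + \left(-2 + 2 u\right)\right) = -2 + \left(-2 + 2 u\right) = -4 + 2 u$)
$R U{\left(-2 + 4 \left(-5\right) \right)} = - 5 \left(-4 + 2 \left(-2 + 4 \left(-5\right)\right)\right) = - 5 \left(-4 + 2 \left(-2 - 20\right)\right) = - 5 \left(-4 + 2 \left(-22\right)\right) = - 5 \left(-4 - 44\right) = \left(-5\right) \left(-48\right) = 240$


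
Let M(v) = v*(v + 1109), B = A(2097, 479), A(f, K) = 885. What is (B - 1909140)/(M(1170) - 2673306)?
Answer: 636085/2292 ≈ 277.52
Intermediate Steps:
B = 885
M(v) = v*(1109 + v)
(B - 1909140)/(M(1170) - 2673306) = (885 - 1909140)/(1170*(1109 + 1170) - 2673306) = -1908255/(1170*2279 - 2673306) = -1908255/(2666430 - 2673306) = -1908255/(-6876) = -1908255*(-1/6876) = 636085/2292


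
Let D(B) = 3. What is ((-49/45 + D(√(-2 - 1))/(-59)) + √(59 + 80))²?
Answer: 988971151/7049025 - 6052*√139/2655 ≈ 113.42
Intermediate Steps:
((-49/45 + D(√(-2 - 1))/(-59)) + √(59 + 80))² = ((-49/45 + 3/(-59)) + √(59 + 80))² = ((-49*1/45 + 3*(-1/59)) + √139)² = ((-49/45 - 3/59) + √139)² = (-3026/2655 + √139)²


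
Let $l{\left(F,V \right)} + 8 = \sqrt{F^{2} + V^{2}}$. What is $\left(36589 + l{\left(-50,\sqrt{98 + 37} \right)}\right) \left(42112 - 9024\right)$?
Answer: $1210392128 + 33088 \sqrt{2635} \approx 1.2121 \cdot 10^{9}$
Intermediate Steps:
$l{\left(F,V \right)} = -8 + \sqrt{F^{2} + V^{2}}$
$\left(36589 + l{\left(-50,\sqrt{98 + 37} \right)}\right) \left(42112 - 9024\right) = \left(36589 - \left(8 - \sqrt{\left(-50\right)^{2} + \left(\sqrt{98 + 37}\right)^{2}}\right)\right) \left(42112 - 9024\right) = \left(36589 - \left(8 - \sqrt{2500 + \left(\sqrt{135}\right)^{2}}\right)\right) 33088 = \left(36589 - \left(8 - \sqrt{2500 + \left(3 \sqrt{15}\right)^{2}}\right)\right) 33088 = \left(36589 - \left(8 - \sqrt{2500 + 135}\right)\right) 33088 = \left(36589 - \left(8 - \sqrt{2635}\right)\right) 33088 = \left(36581 + \sqrt{2635}\right) 33088 = 1210392128 + 33088 \sqrt{2635}$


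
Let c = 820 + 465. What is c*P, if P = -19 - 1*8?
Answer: -34695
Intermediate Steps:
P = -27 (P = -19 - 8 = -27)
c = 1285
c*P = 1285*(-27) = -34695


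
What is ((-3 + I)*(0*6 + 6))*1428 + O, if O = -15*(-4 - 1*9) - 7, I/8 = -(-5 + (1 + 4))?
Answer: -25516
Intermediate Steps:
I = 0 (I = 8*(-(-5 + (1 + 4))) = 8*(-(-5 + 5)) = 8*(-1*0) = 8*0 = 0)
O = 188 (O = -15*(-4 - 9) - 7 = -15*(-13) - 7 = 195 - 7 = 188)
((-3 + I)*(0*6 + 6))*1428 + O = ((-3 + 0)*(0*6 + 6))*1428 + 188 = -3*(0 + 6)*1428 + 188 = -3*6*1428 + 188 = -18*1428 + 188 = -25704 + 188 = -25516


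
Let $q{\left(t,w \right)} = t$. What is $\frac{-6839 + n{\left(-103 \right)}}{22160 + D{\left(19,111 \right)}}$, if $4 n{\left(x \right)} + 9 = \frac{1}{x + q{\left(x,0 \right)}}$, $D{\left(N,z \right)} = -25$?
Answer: $- \frac{5637191}{18239240} \approx -0.30907$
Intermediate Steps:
$n{\left(x \right)} = - \frac{9}{4} + \frac{1}{8 x}$ ($n{\left(x \right)} = - \frac{9}{4} + \frac{1}{4 \left(x + x\right)} = - \frac{9}{4} + \frac{1}{4 \cdot 2 x} = - \frac{9}{4} + \frac{\frac{1}{2} \frac{1}{x}}{4} = - \frac{9}{4} + \frac{1}{8 x}$)
$\frac{-6839 + n{\left(-103 \right)}}{22160 + D{\left(19,111 \right)}} = \frac{-6839 + \frac{1 - -1854}{8 \left(-103\right)}}{22160 - 25} = \frac{-6839 + \frac{1}{8} \left(- \frac{1}{103}\right) \left(1 + 1854\right)}{22135} = \left(-6839 + \frac{1}{8} \left(- \frac{1}{103}\right) 1855\right) \frac{1}{22135} = \left(-6839 - \frac{1855}{824}\right) \frac{1}{22135} = \left(- \frac{5637191}{824}\right) \frac{1}{22135} = - \frac{5637191}{18239240}$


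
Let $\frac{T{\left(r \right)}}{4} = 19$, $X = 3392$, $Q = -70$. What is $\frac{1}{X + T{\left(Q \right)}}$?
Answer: $\frac{1}{3468} \approx 0.00028835$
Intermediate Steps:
$T{\left(r \right)} = 76$ ($T{\left(r \right)} = 4 \cdot 19 = 76$)
$\frac{1}{X + T{\left(Q \right)}} = \frac{1}{3392 + 76} = \frac{1}{3468}$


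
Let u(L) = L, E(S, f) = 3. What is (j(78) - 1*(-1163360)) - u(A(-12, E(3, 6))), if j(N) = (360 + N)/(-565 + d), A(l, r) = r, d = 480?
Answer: 98884907/85 ≈ 1.1634e+6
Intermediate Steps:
j(N) = -72/17 - N/85 (j(N) = (360 + N)/(-565 + 480) = (360 + N)/(-85) = (360 + N)*(-1/85) = -72/17 - N/85)
(j(78) - 1*(-1163360)) - u(A(-12, E(3, 6))) = ((-72/17 - 1/85*78) - 1*(-1163360)) - 1*3 = ((-72/17 - 78/85) + 1163360) - 3 = (-438/85 + 1163360) - 3 = 98885162/85 - 3 = 98884907/85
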